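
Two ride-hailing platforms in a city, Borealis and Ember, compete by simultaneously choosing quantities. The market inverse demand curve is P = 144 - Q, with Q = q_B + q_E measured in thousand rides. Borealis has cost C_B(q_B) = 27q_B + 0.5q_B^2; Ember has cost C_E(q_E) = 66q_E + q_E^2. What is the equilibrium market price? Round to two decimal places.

Borealis's profit: π_B = (144 - Q)q_B - (27q_B + (1/2)q_B²). Setting ∂π_B/∂q_B = 0: 117 - 3q_B - (q_E) = 0.
Ember's profit: π_E = (144 - Q)q_E - (66q_E + q_E²). Setting ∂π_E/∂q_E = 0: 78 - 4q_E - (q_B) = 0.
Best responses: q_B = (117 - q_E)/3, q_E = (78 - q_B)/4.
Substituting one into the other gives q_B = 390/11 and q_E = 117/11.
Total output Q = 507/11, so price P = 144 - 507/11 = 1077/11.

97.91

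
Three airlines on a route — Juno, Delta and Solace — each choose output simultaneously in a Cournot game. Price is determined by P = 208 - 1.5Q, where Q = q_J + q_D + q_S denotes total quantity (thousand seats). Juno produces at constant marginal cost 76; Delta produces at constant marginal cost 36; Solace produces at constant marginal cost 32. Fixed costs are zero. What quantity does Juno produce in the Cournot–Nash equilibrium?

8

Juno's profit: π_J = (208 - 1.5Q)q_J - (76q_J). Setting ∂π_J/∂q_J = 0: 132 - 3q_J - (3/2)(q_D + q_S) = 0.
Delta's profit: π_D = (208 - 1.5Q)q_D - (36q_D). Setting ∂π_D/∂q_D = 0: 172 - 3q_D - (3/2)(q_J + q_S) = 0.
Solace's first-order condition: 176 - 3q_S - (3/2)(q_J + q_D) = 0.
Summing all 3 equations gives 480 − 6Q = 0, hence Q = 80.
Back-substituting: q_J = (132 − 120)/(3/2) = 8, q_D = (172 − 120)/(3/2) = 104/3, q_S = (176 − 120)/(3/2) = 112/3.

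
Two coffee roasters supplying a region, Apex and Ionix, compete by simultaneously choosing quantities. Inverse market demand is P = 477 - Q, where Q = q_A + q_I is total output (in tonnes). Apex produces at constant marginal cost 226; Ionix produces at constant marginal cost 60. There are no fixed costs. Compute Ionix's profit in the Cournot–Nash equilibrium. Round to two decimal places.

Apex's profit: π_A = (477 - Q)q_A - (226q_A). Setting ∂π_A/∂q_A = 0: 251 - 2q_A - (q_I) = 0.
Ionix's first-order condition: 417 - 2q_I - (q_A) = 0.
Rearranging gives the reaction functions q_A = (251 - q_I)/2 and q_I = (417 - q_A)/2.
Solving the pair: q_A = 85/3, q_I = 583/3.
Price P = 477 - 668/3 = 763/3.
Ionix's profit: (763/3 - 60)·(583/3) = 37765.4444.

37765.44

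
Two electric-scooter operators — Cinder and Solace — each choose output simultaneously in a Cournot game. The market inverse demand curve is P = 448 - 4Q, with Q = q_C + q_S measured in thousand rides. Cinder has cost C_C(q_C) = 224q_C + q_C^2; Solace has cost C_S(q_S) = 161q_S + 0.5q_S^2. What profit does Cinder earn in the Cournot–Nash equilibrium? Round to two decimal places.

Cinder's profit: π_C = (448 - 4Q)q_C - (224q_C + q_C²). Setting ∂π_C/∂q_C = 0: 224 - 10q_C - 4(q_S) = 0.
Solace's profit: π_S = (448 - 4Q)q_S - (161q_S + (1/2)q_S²). Setting ∂π_S/∂q_S = 0: 287 - 9q_S - 4(q_C) = 0.
Rearranging gives the reaction functions q_C = (224 - 4q_S)/10 and q_S = (287 - 4q_C)/9.
Substituting one into the other gives q_C = 434/37 and q_S = 987/37.
Price P = 448 - 4·(1421/37) = 294.3784.
Cinder's profit: 294.3784·(434/37) - 224·(434/37) - (434/37)² = 687.9328.

687.93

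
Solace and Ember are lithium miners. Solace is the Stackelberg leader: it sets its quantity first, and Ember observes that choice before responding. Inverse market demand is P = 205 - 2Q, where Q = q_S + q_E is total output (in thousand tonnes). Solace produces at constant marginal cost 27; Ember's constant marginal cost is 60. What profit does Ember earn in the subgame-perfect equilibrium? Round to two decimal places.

The follower Ember best-responds to any q_S: π_E = (205 - 2Q)q_E - 60q_E.
Follower FOC: 145 - 2q_S - 4q_E = 0, so q_E(q_S) = (145 - 2q_S)/4.
Solace substitutes q_E(q_S) into its own profit: π_S = q_S(205 - 2q_S - (145 - 2q_S)/2) - 27q_S = (265/2 - q_S)q_S - 27q_S.
Maximising: ∂π_S/∂q_S = 211/2 - 2q_S = 0, giving q_S = 211/4.
Then q_E = (145 - 2·(211/4))/4 = 79/8.
Price P = 205 - 2·(501/8) = 319/4.
Ember's profit: (319/4 - 60)·(79/8) = 195.0313.

195.03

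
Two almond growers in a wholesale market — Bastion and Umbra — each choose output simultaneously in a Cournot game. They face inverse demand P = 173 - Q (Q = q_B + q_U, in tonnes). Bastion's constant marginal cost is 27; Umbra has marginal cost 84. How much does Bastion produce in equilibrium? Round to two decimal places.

Bastion's profit: π_B = (173 - Q)q_B - (27q_B). Setting ∂π_B/∂q_B = 0: 146 - 2q_B - (q_U) = 0.
Umbra's profit: π_U = (173 - Q)q_U - (84q_U). Setting ∂π_U/∂q_U = 0: 89 - 2q_U - (q_B) = 0.
Rearranging gives the reaction functions q_B = (146 - q_U)/2 and q_U = (89 - q_B)/2.
Substituting one into the other gives q_B = 203/3 and q_U = 32/3.

67.67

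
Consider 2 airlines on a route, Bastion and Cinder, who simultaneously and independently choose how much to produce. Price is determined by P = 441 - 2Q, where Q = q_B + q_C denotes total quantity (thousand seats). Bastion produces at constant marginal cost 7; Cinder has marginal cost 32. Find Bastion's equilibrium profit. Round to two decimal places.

Bastion's profit: π_B = (441 - 2Q)q_B - (7q_B). Setting ∂π_B/∂q_B = 0: 434 - 4q_B - 2(q_C) = 0.
Cinder's first-order condition: 409 - 4q_C - 2(q_B) = 0.
Rearranging gives the reaction functions q_B = (434 - 2q_C)/4 and q_C = (409 - 2q_B)/4.
Substituting one into the other gives q_B = 153/2 and q_C = 64.
Price P = 441 - 2·(281/2) = 160.
Bastion's profit: (160 - 7)·(153/2) = 11704.5000.

11704.50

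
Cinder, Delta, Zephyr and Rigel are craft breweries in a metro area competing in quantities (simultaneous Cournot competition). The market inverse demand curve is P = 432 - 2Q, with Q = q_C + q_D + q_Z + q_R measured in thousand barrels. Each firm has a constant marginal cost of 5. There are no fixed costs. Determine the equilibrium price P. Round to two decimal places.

A representative firm's profit is π_i = q_i(432 - 2Q) - 5q_i.
Setting ∂π_i/∂q_i = 0 with rivals' quantities fixed: 427 - 4q_i - 2·Σ_{j≠i} q_j = 0.
With identical firms every q_j equals q_i, so Σ_{j≠i} q_j = 3q_i and 427 = 10q_i, giving q_i = 427/10.
Total output Q = 854/5, so price P = 432 - 2·(854/5) = 452/5.

90.40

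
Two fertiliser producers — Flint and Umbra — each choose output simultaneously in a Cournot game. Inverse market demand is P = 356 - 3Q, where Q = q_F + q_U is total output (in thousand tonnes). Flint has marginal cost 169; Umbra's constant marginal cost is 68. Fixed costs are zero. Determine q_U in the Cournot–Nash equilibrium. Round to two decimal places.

43.22

Flint's profit: π_F = (356 - 3Q)q_F - (169q_F). Setting ∂π_F/∂q_F = 0: 187 - 6q_F - 3(q_U) = 0.
Umbra's profit: π_U = (356 - 3Q)q_U - (68q_U). Setting ∂π_U/∂q_U = 0: 288 - 6q_U - 3(q_F) = 0.
Best responses: q_F = (187 - 3q_U)/6, q_U = (288 - 3q_F)/6.
Substituting one into the other gives q_F = 86/9 and q_U = 389/9.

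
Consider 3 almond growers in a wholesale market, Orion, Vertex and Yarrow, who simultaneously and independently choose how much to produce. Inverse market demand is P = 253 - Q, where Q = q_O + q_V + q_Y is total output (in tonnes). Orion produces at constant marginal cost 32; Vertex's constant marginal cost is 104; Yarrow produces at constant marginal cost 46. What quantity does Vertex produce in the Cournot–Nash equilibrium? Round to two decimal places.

4.75

Orion's profit: π_O = (253 - Q)q_O - (32q_O). Setting ∂π_O/∂q_O = 0: 221 - 2q_O - (q_V + q_Y) = 0.
Vertex's profit: π_V = (253 - Q)q_V - (104q_V). Setting ∂π_V/∂q_V = 0: 149 - 2q_V - (q_O + q_Y) = 0.
Yarrow's first-order condition: 207 - 2q_Y - (q_O + q_V) = 0.
Summing all 3 equations gives 577 − 4Q = 0, hence Q = 577/4.
Back-substituting: q_O = (221 − 577/4) = 307/4, q_V = (149 − 577/4) = 19/4, q_Y = (207 − 577/4) = 251/4.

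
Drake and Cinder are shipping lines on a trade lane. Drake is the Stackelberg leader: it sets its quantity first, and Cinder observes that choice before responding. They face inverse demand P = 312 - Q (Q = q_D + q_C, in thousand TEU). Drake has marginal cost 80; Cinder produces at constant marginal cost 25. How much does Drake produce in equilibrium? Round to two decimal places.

The follower Cinder best-responds to any q_D: π_C = (312 - Q)q_C - 25q_C.
Follower FOC: 287 - q_D - 2q_C = 0, so q_C(q_D) = (287 - q_D)/2.
The leader anticipates this reaction. Substituting into P = 312 - Q gives P = 337/2 - (1/2)q_D, so π_D = (337/2 - (1/2)q_D)q_D - 80q_D.
Maximising: ∂π_D/∂q_D = 177/2 - q_D = 0, giving q_D = 177/2.
Then q_C = (287 - 177/2)/2 = 397/4.

88.50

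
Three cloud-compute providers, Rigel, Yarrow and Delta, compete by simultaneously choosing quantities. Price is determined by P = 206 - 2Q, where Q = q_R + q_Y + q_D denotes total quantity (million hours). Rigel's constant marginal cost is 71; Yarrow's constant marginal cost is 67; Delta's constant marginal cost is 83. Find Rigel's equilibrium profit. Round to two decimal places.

639.03

Rigel's profit: π_R = (206 - 2Q)q_R - (71q_R). Setting ∂π_R/∂q_R = 0: 135 - 4q_R - 2(q_Y + q_D) = 0.
Yarrow's profit: π_Y = (206 - 2Q)q_Y - (67q_Y). Setting ∂π_Y/∂q_Y = 0: 139 - 4q_Y - 2(q_R + q_D) = 0.
Delta's first-order condition: 123 - 4q_D - 2(q_R + q_Y) = 0.
Adding the 3 conditions: 397 − 4Q − 4Q = 0, i.e. Q = 397/8.
Back-substituting: q_R = (135 − 397/4)/2 = 143/8, q_Y = (139 − 397/4)/2 = 159/8, q_D = (123 − 397/4)/2 = 95/8.
Price P = 206 - 2·(397/8) = 427/4.
Rigel's profit: (427/4 - 71)·(143/8) = 639.0313.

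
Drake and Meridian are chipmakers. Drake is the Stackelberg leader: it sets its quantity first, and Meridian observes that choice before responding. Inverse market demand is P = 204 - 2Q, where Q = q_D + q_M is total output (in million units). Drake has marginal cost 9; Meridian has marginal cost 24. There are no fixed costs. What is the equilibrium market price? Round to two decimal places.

The follower Meridian best-responds to any q_D: π_M = (204 - 2Q)q_M - 24q_M.
Follower FOC: 180 - 2q_D - 4q_M = 0, so q_M(q_D) = (180 - 2q_D)/4.
The leader anticipates this reaction. Substituting into P = 204 - 2Q gives P = 114 - q_D, so π_D = (114 - q_D)q_D - 9q_D.
Maximising: ∂π_D/∂q_D = 105 - 2q_D = 0, giving q_D = 105/2.
Then q_M = (180 - 2·(105/2))/4 = 75/4.
Total output Q = 285/4, so price P = 204 - 2·(285/4) = 123/2.

61.50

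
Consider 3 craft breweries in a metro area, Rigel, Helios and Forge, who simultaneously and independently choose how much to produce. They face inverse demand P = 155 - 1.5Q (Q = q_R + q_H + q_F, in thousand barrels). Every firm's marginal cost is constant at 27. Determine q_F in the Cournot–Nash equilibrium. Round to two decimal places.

A representative firm's profit is π_i = q_i(155 - 1.5Q) - 27q_i.
First-order condition (treating rivals' output as given): 128 - 3q_i - (3/2)·Σ_{j≠i} q_j = 0.
By symmetry each firm produces the same amount; substituting Σ_{j≠i} q_j = 2q_i yields q_i = 128/6 = 64/3.

21.33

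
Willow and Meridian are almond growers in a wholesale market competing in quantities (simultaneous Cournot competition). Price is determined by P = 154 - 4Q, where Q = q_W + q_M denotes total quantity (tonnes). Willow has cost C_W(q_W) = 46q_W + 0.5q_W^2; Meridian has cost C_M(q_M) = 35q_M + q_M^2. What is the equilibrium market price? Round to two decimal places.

Willow's profit: π_W = (154 - 4Q)q_W - (46q_W + (1/2)q_W²). Setting ∂π_W/∂q_W = 0: 108 - 9q_W - 4(q_M) = 0.
Meridian's first-order condition: 119 - 10q_M - 4(q_W) = 0.
Rearranging gives the reaction functions q_W = (108 - 4q_M)/9 and q_M = (119 - 4q_W)/10.
Solving the pair: q_W = 302/37, q_M = 639/74.
Total output Q = 1243/74, so price P = 154 - 4·(1243/74) = 86.8108.

86.81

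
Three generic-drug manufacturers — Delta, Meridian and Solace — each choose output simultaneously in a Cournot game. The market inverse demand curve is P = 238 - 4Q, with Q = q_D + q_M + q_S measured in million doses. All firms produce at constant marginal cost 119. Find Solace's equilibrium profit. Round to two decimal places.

221.27

Each firm earns π_i = (238 - 4Q)q_i - 119q_i.
Setting ∂π_i/∂q_i = 0 with rivals' quantities fixed: 119 - 8q_i - 4·Σ_{j≠i} q_j = 0.
With identical firms every q_j equals q_i, so Σ_{j≠i} q_j = 2q_i and 119 = 16q_i, giving q_i = 119/16.
Price P = 238 - 4·(357/16) = 595/4.
Solace's profit: (595/4 - 119)·(119/16) = 221.2656.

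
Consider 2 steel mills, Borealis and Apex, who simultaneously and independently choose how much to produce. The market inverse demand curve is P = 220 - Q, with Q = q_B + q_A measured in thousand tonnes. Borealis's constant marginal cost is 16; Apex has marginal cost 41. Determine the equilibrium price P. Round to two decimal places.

92.33

Borealis's profit: π_B = (220 - Q)q_B - (16q_B). Setting ∂π_B/∂q_B = 0: 204 - 2q_B - (q_A) = 0.
Apex's profit: π_A = (220 - Q)q_A - (41q_A). Setting ∂π_A/∂q_A = 0: 179 - 2q_A - (q_B) = 0.
So q_B = (204 - q_A)/2 and q_A = (179 - q_B)/2.
Solving the pair: q_B = 229/3, q_A = 154/3.
Total output Q = 383/3, so price P = 220 - 383/3 = 277/3.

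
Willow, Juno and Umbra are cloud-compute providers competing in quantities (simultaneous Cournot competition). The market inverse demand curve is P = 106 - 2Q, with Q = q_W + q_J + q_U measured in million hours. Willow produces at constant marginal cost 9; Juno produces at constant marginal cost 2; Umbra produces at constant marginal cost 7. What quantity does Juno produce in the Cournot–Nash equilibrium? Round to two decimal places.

Willow's profit: π_W = (106 - 2Q)q_W - (9q_W). Setting ∂π_W/∂q_W = 0: 97 - 4q_W - 2(q_J + q_U) = 0.
Juno's first-order condition: 104 - 4q_J - 2(q_W + q_U) = 0.
Umbra's profit: π_U = (106 - 2Q)q_U - (7q_U). Setting ∂π_U/∂q_U = 0: 99 - 4q_U - 2(q_W + q_J) = 0.
Adding the 3 conditions: 300 − 4Q − 4Q = 0, i.e. Q = 75/2.
Back-substituting: q_W = (97 − 75)/2 = 11, q_J = (104 − 75)/2 = 29/2, q_U = (99 − 75)/2 = 12.

14.50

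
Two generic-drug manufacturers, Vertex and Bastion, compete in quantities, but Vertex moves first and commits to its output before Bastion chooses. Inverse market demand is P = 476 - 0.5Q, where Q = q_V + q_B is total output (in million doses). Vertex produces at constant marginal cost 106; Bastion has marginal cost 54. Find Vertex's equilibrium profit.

25281

The follower Bastion best-responds to any q_V: π_B = (476 - 0.5Q)q_B - 54q_B.
∂π_B/∂q_B = 422 - (1/2)q_V - q_B = 0 gives the reaction function q_B = (422 - (1/2)q_V).
Vertex substitutes q_B(q_V) into its own profit: π_V = q_V(476 - (1/2)q_V - (422 - (1/2)q_V)/2) - 106q_V = (265 - (1/4)q_V)q_V - 106q_V.
Leader FOC: 159 - (1/2)q_V = 0, so q_V = 318.
Then q_B = (422 - (1/2)·318) = 263.
Price P = 476 - (1/2)·581 = 371/2.
Vertex's profit: (371/2 - 106)·318 = 25281.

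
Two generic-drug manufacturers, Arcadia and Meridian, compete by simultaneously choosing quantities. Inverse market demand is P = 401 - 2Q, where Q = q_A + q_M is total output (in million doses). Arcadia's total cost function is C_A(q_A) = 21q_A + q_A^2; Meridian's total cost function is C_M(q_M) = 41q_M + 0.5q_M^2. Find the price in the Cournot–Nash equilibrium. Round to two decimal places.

Arcadia's profit: π_A = (401 - 2Q)q_A - (21q_A + q_A²). Setting ∂π_A/∂q_A = 0: 380 - 6q_A - 2(q_M) = 0.
Meridian's profit: π_M = (401 - 2Q)q_M - (41q_M + (1/2)q_M²). Setting ∂π_M/∂q_M = 0: 360 - 5q_M - 2(q_A) = 0.
Rearranging gives the reaction functions q_A = (380 - 2q_M)/6 and q_M = (360 - 2q_A)/5.
Solving the pair: q_A = 590/13, q_M = 700/13.
Total output Q = 1290/13, so price P = 401 - 2·(1290/13) = 202.5385.

202.54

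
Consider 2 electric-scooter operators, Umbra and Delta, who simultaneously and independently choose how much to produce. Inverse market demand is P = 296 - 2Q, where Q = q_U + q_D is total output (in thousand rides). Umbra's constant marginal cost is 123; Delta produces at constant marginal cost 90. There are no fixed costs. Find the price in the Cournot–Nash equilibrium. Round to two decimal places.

169.67

Umbra's profit: π_U = (296 - 2Q)q_U - (123q_U). Setting ∂π_U/∂q_U = 0: 173 - 4q_U - 2(q_D) = 0.
Delta's profit: π_D = (296 - 2Q)q_D - (90q_D). Setting ∂π_D/∂q_D = 0: 206 - 4q_D - 2(q_U) = 0.
Rearranging gives the reaction functions q_U = (173 - 2q_D)/4 and q_D = (206 - 2q_U)/4.
Substituting one into the other gives q_U = 70/3 and q_D = 239/6.
Total output Q = 379/6, so price P = 296 - 2·(379/6) = 509/3.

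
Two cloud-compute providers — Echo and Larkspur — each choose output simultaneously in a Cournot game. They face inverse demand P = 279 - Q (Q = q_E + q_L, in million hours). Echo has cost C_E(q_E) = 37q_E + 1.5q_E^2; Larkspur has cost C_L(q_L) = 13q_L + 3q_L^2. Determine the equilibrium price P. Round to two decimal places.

Echo's profit: π_E = (279 - Q)q_E - (37q_E + (3/2)q_E²). Setting ∂π_E/∂q_E = 0: 242 - 5q_E - (q_L) = 0.
Larkspur's first-order condition: 266 - 8q_L - (q_E) = 0.
So q_E = (242 - q_L)/5 and q_L = (266 - q_E)/8.
Solving the pair: q_E = 1670/39, q_L = 1088/39.
Total output Q = 70.7179, so price P = 279 - 70.7179 = 208.2821.

208.28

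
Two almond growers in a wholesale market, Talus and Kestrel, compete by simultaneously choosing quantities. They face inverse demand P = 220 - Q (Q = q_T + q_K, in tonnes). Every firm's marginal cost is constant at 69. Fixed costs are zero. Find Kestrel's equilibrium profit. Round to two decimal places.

A representative firm's profit is π_i = q_i(220 - Q) - 69q_i.
Setting ∂π_i/∂q_i = 0 with rivals' quantities fixed: 151 - 2q_i - q_j = 0.
By symmetry each firm produces the same amount; substituting q_j = q_i yields q_i = 151/3.
Price P = 220 - 302/3 = 358/3.
Kestrel's profit: (358/3 - 69)·(151/3) = 2533.4444.

2533.44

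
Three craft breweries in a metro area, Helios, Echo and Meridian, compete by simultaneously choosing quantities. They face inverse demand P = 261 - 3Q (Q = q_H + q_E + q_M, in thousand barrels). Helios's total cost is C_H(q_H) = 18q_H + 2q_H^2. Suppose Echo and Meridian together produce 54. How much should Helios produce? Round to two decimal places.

With rivals' combined output fixed at 54, Helios's profit is π_H = (261 - 3·54 - 3q_H)q_H - (18q_H + 2q_H²) = (99 - 3q_H)q_H - (18q_H + 2q_H²).
∂π_H/∂q_H = 81 - 10q_H = 0, so q_H = 81/10.

8.10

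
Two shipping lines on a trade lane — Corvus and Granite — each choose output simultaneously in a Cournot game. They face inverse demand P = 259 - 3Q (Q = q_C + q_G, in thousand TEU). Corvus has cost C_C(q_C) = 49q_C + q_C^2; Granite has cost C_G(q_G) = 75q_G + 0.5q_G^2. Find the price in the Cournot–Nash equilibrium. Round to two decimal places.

Corvus's profit: π_C = (259 - 3Q)q_C - (49q_C + q_C²). Setting ∂π_C/∂q_C = 0: 210 - 8q_C - 3(q_G) = 0.
Granite's first-order condition: 184 - 7q_G - 3(q_C) = 0.
So q_C = (210 - 3q_G)/8 and q_G = (184 - 3q_C)/7.
Solving the pair: q_C = 918/47, q_G = 842/47.
Total output Q = 1760/47, so price P = 259 - 3·(1760/47) = 146.6596.

146.66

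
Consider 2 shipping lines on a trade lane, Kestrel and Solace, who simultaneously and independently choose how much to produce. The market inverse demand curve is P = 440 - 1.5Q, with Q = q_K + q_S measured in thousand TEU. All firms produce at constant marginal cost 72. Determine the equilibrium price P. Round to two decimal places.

A representative firm's profit is π_i = q_i(440 - 1.5Q) - 72q_i.
Setting ∂π_i/∂q_i = 0 with rivals' quantities fixed: 368 - 3q_i - (3/2)q_j = 0.
With identical firms every q_j equals q_i, so q_j = q_i and 368 = (9/2)q_i, giving q_i = 736/9.
Total output Q = 1472/9, so price P = 440 - (3/2)·(1472/9) = 584/3.

194.67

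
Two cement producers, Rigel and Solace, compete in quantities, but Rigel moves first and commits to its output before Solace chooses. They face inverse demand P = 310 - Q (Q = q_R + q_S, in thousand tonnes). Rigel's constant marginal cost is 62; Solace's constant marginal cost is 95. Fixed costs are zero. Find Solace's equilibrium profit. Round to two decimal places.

1387.56

Solve by backward induction. Given q_R, the follower Solace maximises π_S = (310 - q_R - q_S)q_S - 95q_S.
∂π_S/∂q_S = 215 - q_R - 2q_S = 0 gives the reaction function q_S = (215 - q_R)/2.
Rigel substitutes q_S(q_R) into its own profit: π_R = q_R(310 - q_R - (215 - q_R)/2) - 62q_R = (405/2 - (1/2)q_R)q_R - 62q_R.
Leader FOC: 281/2 - q_R = 0, so q_R = 281/2.
Then q_S = (215 - 281/2)/2 = 149/4.
Price P = 310 - 711/4 = 529/4.
Solace's profit: (529/4 - 95)·(149/4) = 1387.5625.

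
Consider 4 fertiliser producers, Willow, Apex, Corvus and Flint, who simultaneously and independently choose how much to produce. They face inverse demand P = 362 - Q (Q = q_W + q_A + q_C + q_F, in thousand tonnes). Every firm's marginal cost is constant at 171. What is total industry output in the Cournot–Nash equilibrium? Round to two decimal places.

152.80

Each firm earns π_i = (362 - Q)q_i - 171q_i.
First-order condition (treating rivals' output as given): 191 - 2q_i - Σ_{j≠i} q_j = 0.
With identical firms every q_j equals q_i, so Σ_{j≠i} q_j = 3q_i and 191 = 5q_i, giving q_i = 191/5.
Total output Q = 191/5 + 191/5 + 191/5 + 191/5 = 764/5.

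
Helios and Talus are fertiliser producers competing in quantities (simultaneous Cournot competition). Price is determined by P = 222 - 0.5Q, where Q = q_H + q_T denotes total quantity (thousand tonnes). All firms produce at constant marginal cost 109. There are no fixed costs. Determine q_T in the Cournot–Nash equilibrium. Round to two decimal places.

A representative firm's profit is π_i = q_i(222 - 0.5Q) - 109q_i.
Setting ∂π_i/∂q_i = 0 with rivals' quantities fixed: 113 - q_i - (1/2)q_j = 0.
With identical firms every q_j equals q_i, so q_j = q_i and 113 = (3/2)q_i, giving q_i = 226/3.

75.33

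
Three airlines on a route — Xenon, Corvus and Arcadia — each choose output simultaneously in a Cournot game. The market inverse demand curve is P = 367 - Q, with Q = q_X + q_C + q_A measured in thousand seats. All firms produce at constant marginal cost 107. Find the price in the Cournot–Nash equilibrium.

Each firm earns π_i = (367 - Q)q_i - 107q_i.
First-order condition (treating rivals' output as given): 260 - 2q_i - Σ_{j≠i} q_j = 0.
By symmetry each firm produces the same amount; substituting Σ_{j≠i} q_j = 2q_i yields q_i = 260/4 = 65.
Total output Q = 195, so price P = 367 - 195 = 172.

172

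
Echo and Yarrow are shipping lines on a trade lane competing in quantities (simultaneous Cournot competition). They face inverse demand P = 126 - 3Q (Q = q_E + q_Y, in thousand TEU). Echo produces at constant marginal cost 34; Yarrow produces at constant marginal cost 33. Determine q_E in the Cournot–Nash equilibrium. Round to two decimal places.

Echo's profit: π_E = (126 - 3Q)q_E - (34q_E). Setting ∂π_E/∂q_E = 0: 92 - 6q_E - 3(q_Y) = 0.
Yarrow's first-order condition: 93 - 6q_Y - 3(q_E) = 0.
So q_E = (92 - 3q_Y)/6 and q_Y = (93 - 3q_E)/6.
Solving the pair: q_E = 91/9, q_Y = 94/9.

10.11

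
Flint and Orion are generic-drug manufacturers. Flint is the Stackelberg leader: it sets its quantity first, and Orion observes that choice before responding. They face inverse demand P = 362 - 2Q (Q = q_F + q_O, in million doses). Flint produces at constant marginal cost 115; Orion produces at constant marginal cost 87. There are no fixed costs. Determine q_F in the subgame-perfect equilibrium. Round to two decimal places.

Solve by backward induction. Given q_F, the follower Orion maximises π_O = (362 - 2q_F - 2q_O)q_O - 87q_O.
Setting the follower's marginal profit to zero, 275 - 2q_F - 4q_O = 0, i.e. q_O = (275 - 2q_F)/4.
Flint substitutes q_O(q_F) into its own profit: π_F = q_F(362 - 2q_F - (275 - 2q_F)/2) - 115q_F = (449/2 - q_F)q_F - 115q_F.
The leader's first-order condition 219/2 - 2q_F = 0 yields q_F = 219/4.
Then q_O = (275 - 2·(219/4))/4 = 331/8.

54.75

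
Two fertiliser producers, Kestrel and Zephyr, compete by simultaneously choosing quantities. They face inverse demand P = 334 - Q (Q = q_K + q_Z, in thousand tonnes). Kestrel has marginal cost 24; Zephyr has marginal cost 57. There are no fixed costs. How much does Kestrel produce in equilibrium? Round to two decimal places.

Kestrel's profit: π_K = (334 - Q)q_K - (24q_K). Setting ∂π_K/∂q_K = 0: 310 - 2q_K - (q_Z) = 0.
Zephyr's first-order condition: 277 - 2q_Z - (q_K) = 0.
Rearranging gives the reaction functions q_K = (310 - q_Z)/2 and q_Z = (277 - q_K)/2.
Substituting one into the other gives q_K = 343/3 and q_Z = 244/3.

114.33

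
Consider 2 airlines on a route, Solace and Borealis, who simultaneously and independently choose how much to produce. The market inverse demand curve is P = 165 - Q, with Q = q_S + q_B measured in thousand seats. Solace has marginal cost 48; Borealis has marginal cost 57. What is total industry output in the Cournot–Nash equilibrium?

Solace's profit: π_S = (165 - Q)q_S - (48q_S). Setting ∂π_S/∂q_S = 0: 117 - 2q_S - (q_B) = 0.
Borealis's profit: π_B = (165 - Q)q_B - (57q_B). Setting ∂π_B/∂q_B = 0: 108 - 2q_B - (q_S) = 0.
Best responses: q_S = (117 - q_B)/2, q_B = (108 - q_S)/2.
Substituting one into the other gives q_S = 42 and q_B = 33.
Total output Q = 42 + 33 = 75.

75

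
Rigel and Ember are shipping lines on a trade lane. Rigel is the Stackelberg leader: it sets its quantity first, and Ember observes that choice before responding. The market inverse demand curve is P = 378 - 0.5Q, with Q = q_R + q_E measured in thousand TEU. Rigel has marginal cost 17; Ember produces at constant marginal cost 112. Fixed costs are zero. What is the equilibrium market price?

131

Solve by backward induction. Given q_R, the follower Ember maximises π_E = (378 - (1/2)q_R - (1/2)q_E)q_E - 112q_E.
∂π_E/∂q_E = 266 - (1/2)q_R - q_E = 0 gives the reaction function q_E = (266 - (1/2)q_R).
Rigel substitutes q_E(q_R) into its own profit: π_R = q_R(378 - (1/2)q_R - (266 - (1/2)q_R)/2) - 17q_R = (245 - (1/4)q_R)q_R - 17q_R.
Leader FOC: 228 - (1/2)q_R = 0, so q_R = 456.
Then q_E = (266 - (1/2)·456) = 38.
Total output Q = 494, so price P = 378 - (1/2)·494 = 131.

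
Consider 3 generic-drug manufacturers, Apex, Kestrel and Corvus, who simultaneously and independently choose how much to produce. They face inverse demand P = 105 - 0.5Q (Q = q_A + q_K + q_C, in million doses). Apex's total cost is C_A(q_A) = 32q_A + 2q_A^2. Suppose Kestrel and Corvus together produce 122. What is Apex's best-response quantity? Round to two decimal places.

2.40

With rivals' combined output fixed at 122, Apex's profit is π_A = (105 - (1/2)·122 - (1/2)q_A)q_A - (32q_A + 2q_A²) = (44 - (1/2)q_A)q_A - (32q_A + 2q_A²).
∂π_A/∂q_A = 12 - 5q_A = 0, so q_A = 12/5.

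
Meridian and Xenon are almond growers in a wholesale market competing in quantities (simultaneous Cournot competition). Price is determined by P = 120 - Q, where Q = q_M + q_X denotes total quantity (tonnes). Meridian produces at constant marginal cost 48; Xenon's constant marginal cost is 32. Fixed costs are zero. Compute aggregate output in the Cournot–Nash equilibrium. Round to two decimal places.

53.33

Meridian's profit: π_M = (120 - Q)q_M - (48q_M). Setting ∂π_M/∂q_M = 0: 72 - 2q_M - (q_X) = 0.
Xenon's first-order condition: 88 - 2q_X - (q_M) = 0.
Best responses: q_M = (72 - q_X)/2, q_X = (88 - q_M)/2.
Solving the pair: q_M = 56/3, q_X = 104/3.
Total output Q = 56/3 + 104/3 = 160/3.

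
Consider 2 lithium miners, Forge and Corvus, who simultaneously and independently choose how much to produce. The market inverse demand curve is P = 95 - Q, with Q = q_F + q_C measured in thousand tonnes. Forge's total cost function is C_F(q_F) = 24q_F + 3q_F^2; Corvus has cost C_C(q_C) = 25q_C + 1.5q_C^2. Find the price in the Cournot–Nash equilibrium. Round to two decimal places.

75.15

Forge's profit: π_F = (95 - Q)q_F - (24q_F + 3q_F²). Setting ∂π_F/∂q_F = 0: 71 - 8q_F - (q_C) = 0.
Corvus's profit: π_C = (95 - Q)q_C - (25q_C + (3/2)q_C²). Setting ∂π_C/∂q_C = 0: 70 - 5q_C - (q_F) = 0.
Rearranging gives the reaction functions q_F = (71 - q_C)/8 and q_C = (70 - q_F)/5.
Solving the pair: q_F = 95/13, q_C = 163/13.
Total output Q = 258/13, so price P = 95 - 258/13 = 977/13.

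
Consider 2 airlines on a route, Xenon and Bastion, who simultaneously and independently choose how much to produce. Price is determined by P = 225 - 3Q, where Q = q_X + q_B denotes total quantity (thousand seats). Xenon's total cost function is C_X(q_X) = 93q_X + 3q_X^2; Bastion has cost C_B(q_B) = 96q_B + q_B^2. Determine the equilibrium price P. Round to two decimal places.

162.21

Xenon's profit: π_X = (225 - 3Q)q_X - (93q_X + 3q_X²). Setting ∂π_X/∂q_X = 0: 132 - 12q_X - 3(q_B) = 0.
Bastion's profit: π_B = (225 - 3Q)q_B - (96q_B + q_B²). Setting ∂π_B/∂q_B = 0: 129 - 8q_B - 3(q_X) = 0.
Rearranging gives the reaction functions q_X = (132 - 3q_B)/12 and q_B = (129 - 3q_X)/8.
Substituting one into the other gives q_X = 223/29 and q_B = 384/29.
Total output Q = 607/29, so price P = 225 - 3·(607/29) = 162.2069.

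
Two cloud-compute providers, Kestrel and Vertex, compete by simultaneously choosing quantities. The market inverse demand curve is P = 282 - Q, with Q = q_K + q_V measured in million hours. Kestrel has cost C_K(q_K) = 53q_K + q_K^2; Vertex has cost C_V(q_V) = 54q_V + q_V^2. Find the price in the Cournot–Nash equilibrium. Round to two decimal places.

Kestrel's profit: π_K = (282 - Q)q_K - (53q_K + q_K²). Setting ∂π_K/∂q_K = 0: 229 - 4q_K - (q_V) = 0.
Vertex's first-order condition: 228 - 4q_V - (q_K) = 0.
Rearranging gives the reaction functions q_K = (229 - q_V)/4 and q_V = (228 - q_K)/4.
Substituting one into the other gives q_K = 688/15 and q_V = 683/15.
Total output Q = 457/5, so price P = 282 - 457/5 = 953/5.

190.60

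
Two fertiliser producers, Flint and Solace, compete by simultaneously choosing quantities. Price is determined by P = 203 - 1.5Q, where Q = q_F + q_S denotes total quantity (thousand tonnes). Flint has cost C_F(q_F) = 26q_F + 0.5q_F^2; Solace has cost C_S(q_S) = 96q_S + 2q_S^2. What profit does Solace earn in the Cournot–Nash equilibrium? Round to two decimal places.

Flint's profit: π_F = (203 - 1.5Q)q_F - (26q_F + (1/2)q_F²). Setting ∂π_F/∂q_F = 0: 177 - 4q_F - (3/2)(q_S) = 0.
Solace's first-order condition: 107 - 7q_S - (3/2)(q_F) = 0.
So q_F = (177 - (3/2)q_S)/4 and q_S = (107 - (3/2)q_F)/7.
Solving the pair: q_F = 41.8835, q_S = 650/103.
Price P = 203 - (3/2)·48.1942 = 130.7087.
Solace's profit: 130.7087·(650/103) - 96·(650/103) - 2(650/103)² = 139.3864.

139.39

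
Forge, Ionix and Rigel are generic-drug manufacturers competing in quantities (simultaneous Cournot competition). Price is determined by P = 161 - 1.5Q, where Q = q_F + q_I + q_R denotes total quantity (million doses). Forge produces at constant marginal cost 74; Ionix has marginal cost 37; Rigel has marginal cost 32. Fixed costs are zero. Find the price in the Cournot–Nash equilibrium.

Forge's profit: π_F = (161 - 1.5Q)q_F - (74q_F). Setting ∂π_F/∂q_F = 0: 87 - 3q_F - (3/2)(q_I + q_R) = 0.
Ionix's profit: π_I = (161 - 1.5Q)q_I - (37q_I). Setting ∂π_I/∂q_I = 0: 124 - 3q_I - (3/2)(q_F + q_R) = 0.
Rigel's profit: π_R = (161 - 1.5Q)q_R - (32q_R). Setting ∂π_R/∂q_R = 0: 129 - 3q_R - (3/2)(q_F + q_I) = 0.
Summing all 3 equations gives 340 − 6Q = 0, hence Q = 170/3.
Back-substituting: q_F = (87 − 85)/(3/2) = 4/3, q_I = (124 − 85)/(3/2) = 26, q_R = (129 − 85)/(3/2) = 88/3.
Total output Q = 170/3, so price P = 161 - (3/2)·(170/3) = 76.

76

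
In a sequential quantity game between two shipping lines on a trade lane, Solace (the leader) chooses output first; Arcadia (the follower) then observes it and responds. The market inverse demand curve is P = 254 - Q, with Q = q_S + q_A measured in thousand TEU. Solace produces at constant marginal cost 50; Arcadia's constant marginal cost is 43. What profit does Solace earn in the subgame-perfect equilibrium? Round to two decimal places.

4851.13

The follower Arcadia best-responds to any q_S: π_A = (254 - Q)q_A - 43q_A.
Setting the follower's marginal profit to zero, 211 - q_S - 2q_A = 0, i.e. q_A = (211 - q_S)/2.
Solace substitutes q_A(q_S) into its own profit: π_S = q_S(254 - q_S - (211 - q_S)/2) - 50q_S = (297/2 - (1/2)q_S)q_S - 50q_S.
Leader FOC: 197/2 - q_S = 0, so q_S = 197/2.
Then q_A = (211 - 197/2)/2 = 225/4.
Price P = 254 - 619/4 = 397/4.
Solace's profit: (397/4 - 50)·(197/2) = 4851.1250.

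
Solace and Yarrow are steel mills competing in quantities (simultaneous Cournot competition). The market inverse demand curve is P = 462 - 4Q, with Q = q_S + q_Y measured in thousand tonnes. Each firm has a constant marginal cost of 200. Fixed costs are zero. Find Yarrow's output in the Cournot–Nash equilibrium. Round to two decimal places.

Each firm earns π_i = (462 - 4Q)q_i - 200q_i.
First-order condition (treating rivals' output as given): 262 - 8q_i - 4q_j = 0.
With identical firms every q_j equals q_i, so q_j = q_i and 262 = 12q_i, giving q_i = 131/6.

21.83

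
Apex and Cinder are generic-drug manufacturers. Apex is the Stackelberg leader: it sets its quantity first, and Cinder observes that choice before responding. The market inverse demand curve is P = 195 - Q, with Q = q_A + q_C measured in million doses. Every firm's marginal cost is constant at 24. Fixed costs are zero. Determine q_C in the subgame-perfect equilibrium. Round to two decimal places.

42.75

The follower Cinder best-responds to any q_A: π_C = (195 - Q)q_C - 24q_C.
Follower FOC: 171 - q_A - 2q_C = 0, so q_C(q_A) = (171 - q_A)/2.
Apex substitutes q_C(q_A) into its own profit: π_A = q_A(195 - q_A - (171 - q_A)/2) - 24q_A = (219/2 - (1/2)q_A)q_A - 24q_A.
The leader's first-order condition 171/2 - q_A = 0 yields q_A = 171/2.
Then q_C = (171 - 171/2)/2 = 171/4.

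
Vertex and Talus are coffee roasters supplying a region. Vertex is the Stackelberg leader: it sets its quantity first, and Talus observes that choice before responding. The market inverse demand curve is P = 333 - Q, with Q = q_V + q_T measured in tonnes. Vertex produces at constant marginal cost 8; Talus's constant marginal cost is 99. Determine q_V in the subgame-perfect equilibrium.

208

Solve by backward induction. Given q_V, the follower Talus maximises π_T = (333 - q_V - q_T)q_T - 99q_T.
Setting the follower's marginal profit to zero, 234 - q_V - 2q_T = 0, i.e. q_T = (234 - q_V)/2.
The leader anticipates this reaction. Substituting into P = 333 - Q gives P = 216 - (1/2)q_V, so π_V = (216 - (1/2)q_V)q_V - 8q_V.
Leader FOC: 208 - q_V = 0, so q_V = 208.
Then q_T = (234 - 208)/2 = 13.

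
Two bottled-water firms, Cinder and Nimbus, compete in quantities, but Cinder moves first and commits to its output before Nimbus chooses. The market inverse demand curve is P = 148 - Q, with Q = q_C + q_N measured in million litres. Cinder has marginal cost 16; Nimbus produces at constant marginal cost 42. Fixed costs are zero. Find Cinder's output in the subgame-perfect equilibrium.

79

The follower Nimbus best-responds to any q_C: π_N = (148 - Q)q_N - 42q_N.
Setting the follower's marginal profit to zero, 106 - q_C - 2q_N = 0, i.e. q_N = (106 - q_C)/2.
Cinder substitutes q_N(q_C) into its own profit: π_C = q_C(148 - q_C - (106 - q_C)/2) - 16q_C = (95 - (1/2)q_C)q_C - 16q_C.
The leader's first-order condition 79 - q_C = 0 yields q_C = 79.
Then q_N = (106 - 79)/2 = 27/2.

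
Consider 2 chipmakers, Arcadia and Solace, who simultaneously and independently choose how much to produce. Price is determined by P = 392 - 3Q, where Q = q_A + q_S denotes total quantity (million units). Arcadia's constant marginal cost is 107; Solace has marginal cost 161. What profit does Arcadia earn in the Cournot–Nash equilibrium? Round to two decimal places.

4256.33

Arcadia's profit: π_A = (392 - 3Q)q_A - (107q_A). Setting ∂π_A/∂q_A = 0: 285 - 6q_A - 3(q_S) = 0.
Solace's profit: π_S = (392 - 3Q)q_S - (161q_S). Setting ∂π_S/∂q_S = 0: 231 - 6q_S - 3(q_A) = 0.
Best responses: q_A = (285 - 3q_S)/6, q_S = (231 - 3q_A)/6.
Solving the pair: q_A = 113/3, q_S = 59/3.
Price P = 392 - 3·(172/3) = 220.
Arcadia's profit: (220 - 107)·(113/3) = 4256.3333.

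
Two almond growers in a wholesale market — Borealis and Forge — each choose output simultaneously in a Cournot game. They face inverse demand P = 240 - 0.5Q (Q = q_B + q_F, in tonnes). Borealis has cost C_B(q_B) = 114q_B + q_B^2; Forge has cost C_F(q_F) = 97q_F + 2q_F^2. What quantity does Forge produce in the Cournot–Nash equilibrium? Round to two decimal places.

24.81

Borealis's profit: π_B = (240 - 0.5Q)q_B - (114q_B + q_B²). Setting ∂π_B/∂q_B = 0: 126 - 3q_B - (1/2)(q_F) = 0.
Forge's profit: π_F = (240 - 0.5Q)q_F - (97q_F + 2q_F²). Setting ∂π_F/∂q_F = 0: 143 - 5q_F - (1/2)(q_B) = 0.
Rearranging gives the reaction functions q_B = (126 - (1/2)q_F)/3 and q_F = (143 - (1/2)q_B)/5.
Solving the pair: q_B = 37.8644, q_F = 1464/59.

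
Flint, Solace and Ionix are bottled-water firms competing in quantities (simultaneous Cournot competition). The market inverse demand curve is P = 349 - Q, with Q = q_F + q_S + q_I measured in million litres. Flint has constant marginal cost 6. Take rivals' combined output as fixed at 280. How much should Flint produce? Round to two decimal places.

With rivals' combined output fixed at 280, Flint's profit is π_F = (349 - 280 - q_F)q_F - (6q_F) = (69 - q_F)q_F - (6q_F).
∂π_F/∂q_F = 63 - 2q_F = 0, so q_F = 63/2.

31.50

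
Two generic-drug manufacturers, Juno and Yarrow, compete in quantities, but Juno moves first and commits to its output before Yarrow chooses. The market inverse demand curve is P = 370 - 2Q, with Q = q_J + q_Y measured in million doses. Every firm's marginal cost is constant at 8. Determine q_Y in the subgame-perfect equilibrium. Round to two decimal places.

45.25

The follower Yarrow best-responds to any q_J: π_Y = (370 - 2Q)q_Y - 8q_Y.
Setting the follower's marginal profit to zero, 362 - 2q_J - 4q_Y = 0, i.e. q_Y = (362 - 2q_J)/4.
Juno substitutes q_Y(q_J) into its own profit: π_J = q_J(370 - 2q_J - (362 - 2q_J)/2) - 8q_J = (189 - q_J)q_J - 8q_J.
Maximising: ∂π_J/∂q_J = 181 - 2q_J = 0, giving q_J = 181/2.
Then q_Y = (362 - 2·(181/2))/4 = 181/4.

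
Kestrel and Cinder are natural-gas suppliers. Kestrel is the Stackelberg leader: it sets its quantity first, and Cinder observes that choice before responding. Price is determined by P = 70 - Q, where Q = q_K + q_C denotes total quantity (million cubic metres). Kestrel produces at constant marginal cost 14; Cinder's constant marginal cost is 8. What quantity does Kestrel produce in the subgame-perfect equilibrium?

25

Solve by backward induction. Given q_K, the follower Cinder maximises π_C = (70 - q_K - q_C)q_C - 8q_C.
∂π_C/∂q_C = 62 - q_K - 2q_C = 0 gives the reaction function q_C = (62 - q_K)/2.
Kestrel substitutes q_C(q_K) into its own profit: π_K = q_K(70 - q_K - (62 - q_K)/2) - 14q_K = (39 - (1/2)q_K)q_K - 14q_K.
Maximising: ∂π_K/∂q_K = 25 - q_K = 0, giving q_K = 25.
Then q_C = (62 - 25)/2 = 37/2.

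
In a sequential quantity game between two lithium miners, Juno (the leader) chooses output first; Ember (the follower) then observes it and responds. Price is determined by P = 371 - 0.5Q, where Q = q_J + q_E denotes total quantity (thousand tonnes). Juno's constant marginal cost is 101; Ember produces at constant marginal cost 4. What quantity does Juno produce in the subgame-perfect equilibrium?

Solve by backward induction. Given q_J, the follower Ember maximises π_E = (371 - (1/2)q_J - (1/2)q_E)q_E - 4q_E.
Setting the follower's marginal profit to zero, 367 - (1/2)q_J - q_E = 0, i.e. q_E = (367 - (1/2)q_J).
The leader anticipates this reaction. Substituting into P = 371 - 0.5Q gives P = 375/2 - (1/4)q_J, so π_J = (375/2 - (1/4)q_J)q_J - 101q_J.
The leader's first-order condition 173/2 - (1/2)q_J = 0 yields q_J = 173.
Then q_E = (367 - (1/2)·173) = 561/2.

173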